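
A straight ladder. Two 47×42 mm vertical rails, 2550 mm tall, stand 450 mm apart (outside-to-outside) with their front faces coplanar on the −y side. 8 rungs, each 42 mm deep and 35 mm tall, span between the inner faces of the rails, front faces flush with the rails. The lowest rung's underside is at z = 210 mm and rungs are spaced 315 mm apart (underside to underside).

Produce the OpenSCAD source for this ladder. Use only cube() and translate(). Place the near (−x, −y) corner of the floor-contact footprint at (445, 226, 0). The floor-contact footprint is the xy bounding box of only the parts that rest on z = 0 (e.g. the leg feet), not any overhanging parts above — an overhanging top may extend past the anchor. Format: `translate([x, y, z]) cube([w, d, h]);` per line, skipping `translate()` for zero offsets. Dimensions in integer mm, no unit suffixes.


translate([445, 226, 0]) cube([47, 42, 2550]);
translate([848, 226, 0]) cube([47, 42, 2550]);
translate([492, 226, 210]) cube([356, 42, 35]);
translate([492, 226, 525]) cube([356, 42, 35]);
translate([492, 226, 840]) cube([356, 42, 35]);
translate([492, 226, 1155]) cube([356, 42, 35]);
translate([492, 226, 1470]) cube([356, 42, 35]);
translate([492, 226, 1785]) cube([356, 42, 35]);
translate([492, 226, 2100]) cube([356, 42, 35]);
translate([492, 226, 2415]) cube([356, 42, 35]);


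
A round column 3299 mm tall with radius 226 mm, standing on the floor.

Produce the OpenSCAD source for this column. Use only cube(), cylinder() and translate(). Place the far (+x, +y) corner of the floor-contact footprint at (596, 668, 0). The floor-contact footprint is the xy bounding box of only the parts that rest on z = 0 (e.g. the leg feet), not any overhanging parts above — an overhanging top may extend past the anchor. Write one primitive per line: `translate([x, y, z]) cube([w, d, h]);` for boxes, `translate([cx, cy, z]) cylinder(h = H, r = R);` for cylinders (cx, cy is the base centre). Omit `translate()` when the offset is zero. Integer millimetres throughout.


translate([370, 442, 0]) cylinder(h = 3299, r = 226);


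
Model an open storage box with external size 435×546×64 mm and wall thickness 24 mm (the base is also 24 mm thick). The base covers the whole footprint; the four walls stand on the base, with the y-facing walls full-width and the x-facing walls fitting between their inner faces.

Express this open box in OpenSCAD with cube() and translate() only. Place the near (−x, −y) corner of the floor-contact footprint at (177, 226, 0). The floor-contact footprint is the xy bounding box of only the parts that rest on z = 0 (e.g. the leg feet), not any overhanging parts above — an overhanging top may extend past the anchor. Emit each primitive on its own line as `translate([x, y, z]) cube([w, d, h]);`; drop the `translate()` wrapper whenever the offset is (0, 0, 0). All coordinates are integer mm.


translate([177, 226, 0]) cube([435, 546, 24]);
translate([177, 226, 24]) cube([435, 24, 40]);
translate([177, 748, 24]) cube([435, 24, 40]);
translate([177, 250, 24]) cube([24, 498, 40]);
translate([588, 250, 24]) cube([24, 498, 40]);


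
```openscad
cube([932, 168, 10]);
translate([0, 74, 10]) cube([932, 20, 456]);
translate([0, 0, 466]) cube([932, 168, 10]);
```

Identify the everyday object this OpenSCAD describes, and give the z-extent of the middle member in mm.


An I-beam. The web height is 456 mm.

Two wide flanges with a thin centred web — an I-beam. Overall 476 mm minus two 10 mm flanges gives a web of 476 − 2·10 = 456 mm.


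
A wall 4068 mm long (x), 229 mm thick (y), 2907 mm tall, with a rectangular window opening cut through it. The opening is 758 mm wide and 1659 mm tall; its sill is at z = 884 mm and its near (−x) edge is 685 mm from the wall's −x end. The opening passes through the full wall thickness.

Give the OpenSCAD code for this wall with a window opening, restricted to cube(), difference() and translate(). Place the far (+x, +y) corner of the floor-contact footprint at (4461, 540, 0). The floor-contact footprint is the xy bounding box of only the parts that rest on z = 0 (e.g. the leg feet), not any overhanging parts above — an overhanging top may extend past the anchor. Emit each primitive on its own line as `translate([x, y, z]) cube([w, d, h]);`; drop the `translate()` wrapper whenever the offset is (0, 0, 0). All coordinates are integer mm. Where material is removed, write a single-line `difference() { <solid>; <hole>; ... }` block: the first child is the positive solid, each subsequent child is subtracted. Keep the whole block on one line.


difference() { translate([393, 311, 0]) cube([4068, 229, 2907]); translate([1078, 311, 884]) cube([758, 229, 1659]); }


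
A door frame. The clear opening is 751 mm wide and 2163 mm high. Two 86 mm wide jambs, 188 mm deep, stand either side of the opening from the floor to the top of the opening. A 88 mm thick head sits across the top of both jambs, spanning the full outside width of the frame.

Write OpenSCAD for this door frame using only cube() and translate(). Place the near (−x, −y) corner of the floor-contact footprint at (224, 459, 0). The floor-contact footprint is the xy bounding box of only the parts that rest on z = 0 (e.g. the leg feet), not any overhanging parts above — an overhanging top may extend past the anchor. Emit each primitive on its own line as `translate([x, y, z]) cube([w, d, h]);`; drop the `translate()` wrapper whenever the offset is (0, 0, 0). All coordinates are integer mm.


translate([224, 459, 0]) cube([86, 188, 2163]);
translate([1061, 459, 0]) cube([86, 188, 2163]);
translate([224, 459, 2163]) cube([923, 188, 88]);


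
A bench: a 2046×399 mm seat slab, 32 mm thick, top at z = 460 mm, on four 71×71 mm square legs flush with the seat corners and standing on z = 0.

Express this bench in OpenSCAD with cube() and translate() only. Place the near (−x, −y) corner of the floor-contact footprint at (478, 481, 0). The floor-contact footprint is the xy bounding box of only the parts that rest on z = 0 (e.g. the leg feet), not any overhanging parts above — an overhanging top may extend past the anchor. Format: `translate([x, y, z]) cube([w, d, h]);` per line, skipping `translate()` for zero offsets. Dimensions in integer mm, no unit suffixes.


translate([478, 481, 428]) cube([2046, 399, 32]);
translate([478, 481, 0]) cube([71, 71, 428]);
translate([478, 809, 0]) cube([71, 71, 428]);
translate([2453, 481, 0]) cube([71, 71, 428]);
translate([2453, 809, 0]) cube([71, 71, 428]);


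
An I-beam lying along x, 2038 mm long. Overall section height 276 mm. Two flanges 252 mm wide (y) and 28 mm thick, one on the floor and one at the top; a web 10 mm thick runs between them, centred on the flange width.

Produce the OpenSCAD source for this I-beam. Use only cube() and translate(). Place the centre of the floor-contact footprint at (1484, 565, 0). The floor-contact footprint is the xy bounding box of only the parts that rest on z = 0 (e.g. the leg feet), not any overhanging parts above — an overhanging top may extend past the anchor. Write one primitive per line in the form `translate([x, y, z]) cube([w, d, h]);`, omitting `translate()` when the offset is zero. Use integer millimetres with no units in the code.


translate([465, 439, 0]) cube([2038, 252, 28]);
translate([465, 560, 28]) cube([2038, 10, 220]);
translate([465, 439, 248]) cube([2038, 252, 28]);


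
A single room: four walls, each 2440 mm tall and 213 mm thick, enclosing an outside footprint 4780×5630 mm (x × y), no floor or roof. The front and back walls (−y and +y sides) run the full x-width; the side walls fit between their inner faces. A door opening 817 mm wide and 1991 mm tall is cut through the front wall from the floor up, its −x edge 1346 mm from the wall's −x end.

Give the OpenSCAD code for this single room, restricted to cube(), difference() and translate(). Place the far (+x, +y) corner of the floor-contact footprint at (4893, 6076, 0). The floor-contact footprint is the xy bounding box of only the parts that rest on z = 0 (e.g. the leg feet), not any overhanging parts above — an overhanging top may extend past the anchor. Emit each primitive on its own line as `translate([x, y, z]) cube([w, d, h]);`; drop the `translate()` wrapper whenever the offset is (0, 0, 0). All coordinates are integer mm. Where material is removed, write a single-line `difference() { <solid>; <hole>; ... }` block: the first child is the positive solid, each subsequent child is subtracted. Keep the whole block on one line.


difference() { translate([113, 446, 0]) cube([4780, 213, 2440]); translate([1459, 446, 0]) cube([817, 213, 1991]); }
translate([113, 5863, 0]) cube([4780, 213, 2440]);
translate([113, 659, 0]) cube([213, 5204, 2440]);
translate([4680, 659, 0]) cube([213, 5204, 2440]);


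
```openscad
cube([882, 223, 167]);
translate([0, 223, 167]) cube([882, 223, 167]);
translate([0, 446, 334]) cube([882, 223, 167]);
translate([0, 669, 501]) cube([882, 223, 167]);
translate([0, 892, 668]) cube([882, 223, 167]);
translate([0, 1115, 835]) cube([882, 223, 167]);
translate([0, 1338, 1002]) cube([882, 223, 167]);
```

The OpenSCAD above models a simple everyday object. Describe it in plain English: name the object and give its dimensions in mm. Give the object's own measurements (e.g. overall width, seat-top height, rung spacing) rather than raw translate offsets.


A straight staircase of 7 solid steps. Each step is 882 mm wide (x), 223 mm deep (y, the going) and 167 mm tall (the rise). The first step rests on the floor; each subsequent step sits one going further in +y and one rise higher in +z, directly behind and above the previous step with no overlap.


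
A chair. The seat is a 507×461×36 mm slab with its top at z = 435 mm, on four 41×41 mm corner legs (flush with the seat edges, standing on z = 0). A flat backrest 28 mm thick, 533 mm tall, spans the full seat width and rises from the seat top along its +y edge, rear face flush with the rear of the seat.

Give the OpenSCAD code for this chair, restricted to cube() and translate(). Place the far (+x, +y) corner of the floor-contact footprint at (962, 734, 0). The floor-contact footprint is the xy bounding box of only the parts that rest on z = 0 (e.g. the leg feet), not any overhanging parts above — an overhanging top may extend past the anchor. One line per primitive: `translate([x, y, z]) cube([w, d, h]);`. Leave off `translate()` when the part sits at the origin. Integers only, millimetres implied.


translate([455, 273, 399]) cube([507, 461, 36]);
translate([455, 273, 0]) cube([41, 41, 399]);
translate([921, 273, 0]) cube([41, 41, 399]);
translate([455, 693, 0]) cube([41, 41, 399]);
translate([921, 693, 0]) cube([41, 41, 399]);
translate([455, 706, 435]) cube([507, 28, 533]);


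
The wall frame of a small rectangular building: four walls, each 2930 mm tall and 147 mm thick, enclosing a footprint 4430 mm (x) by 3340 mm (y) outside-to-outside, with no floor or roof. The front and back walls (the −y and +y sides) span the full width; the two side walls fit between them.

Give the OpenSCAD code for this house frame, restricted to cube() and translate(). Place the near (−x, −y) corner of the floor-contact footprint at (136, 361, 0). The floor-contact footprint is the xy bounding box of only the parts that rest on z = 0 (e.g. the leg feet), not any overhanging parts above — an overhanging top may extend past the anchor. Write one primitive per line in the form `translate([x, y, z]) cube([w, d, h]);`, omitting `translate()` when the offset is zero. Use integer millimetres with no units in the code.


translate([136, 361, 0]) cube([4430, 147, 2930]);
translate([136, 3554, 0]) cube([4430, 147, 2930]);
translate([136, 508, 0]) cube([147, 3046, 2930]);
translate([4419, 508, 0]) cube([147, 3046, 2930]);


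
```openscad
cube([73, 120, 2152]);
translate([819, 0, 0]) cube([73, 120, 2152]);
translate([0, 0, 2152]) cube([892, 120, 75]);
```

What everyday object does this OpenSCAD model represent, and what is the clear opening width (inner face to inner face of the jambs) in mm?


A door frame. The clear opening width is 746 mm.

Two 2152 mm tall posts with a header on top — a door frame. The left jamb is 73 mm wide at x = 0; the right jamb starts at x = 819. The clear opening is 819 − 73 = 746 mm.


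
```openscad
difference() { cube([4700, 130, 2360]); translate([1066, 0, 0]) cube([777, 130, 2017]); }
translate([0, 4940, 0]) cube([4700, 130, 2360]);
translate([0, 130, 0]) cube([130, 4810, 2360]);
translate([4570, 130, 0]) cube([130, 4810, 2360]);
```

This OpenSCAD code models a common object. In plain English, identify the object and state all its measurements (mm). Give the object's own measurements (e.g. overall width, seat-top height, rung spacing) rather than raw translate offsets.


A single room: four walls, each 2360 mm tall and 130 mm thick, enclosing an outside footprint 4700×5070 mm (x × y), no floor or roof. The front and back walls (−y and +y sides) run the full x-width; the side walls fit between their inner faces. A door opening 777 mm wide and 2017 mm tall is cut through the front wall from the floor up, its −x edge 1066 mm from the wall's −x end.


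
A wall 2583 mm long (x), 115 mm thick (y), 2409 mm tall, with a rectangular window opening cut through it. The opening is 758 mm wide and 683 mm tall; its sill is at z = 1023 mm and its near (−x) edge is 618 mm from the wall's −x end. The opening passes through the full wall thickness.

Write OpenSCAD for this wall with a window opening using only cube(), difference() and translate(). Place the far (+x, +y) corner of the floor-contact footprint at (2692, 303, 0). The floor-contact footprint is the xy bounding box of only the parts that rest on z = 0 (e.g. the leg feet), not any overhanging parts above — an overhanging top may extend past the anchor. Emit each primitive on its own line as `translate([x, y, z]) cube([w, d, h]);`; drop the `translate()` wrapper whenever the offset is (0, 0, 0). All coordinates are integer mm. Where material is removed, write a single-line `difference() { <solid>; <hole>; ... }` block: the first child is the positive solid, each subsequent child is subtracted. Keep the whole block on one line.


difference() { translate([109, 188, 0]) cube([2583, 115, 2409]); translate([727, 188, 1023]) cube([758, 115, 683]); }


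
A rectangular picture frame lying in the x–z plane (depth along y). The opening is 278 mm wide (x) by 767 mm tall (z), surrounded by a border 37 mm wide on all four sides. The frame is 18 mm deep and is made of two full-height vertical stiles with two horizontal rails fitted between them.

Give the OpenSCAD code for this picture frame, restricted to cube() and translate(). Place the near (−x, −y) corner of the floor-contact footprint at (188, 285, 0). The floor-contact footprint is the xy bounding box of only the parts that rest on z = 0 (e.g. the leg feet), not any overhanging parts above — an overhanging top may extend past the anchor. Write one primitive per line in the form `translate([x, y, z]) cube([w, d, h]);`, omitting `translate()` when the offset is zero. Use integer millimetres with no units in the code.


translate([188, 285, 0]) cube([37, 18, 841]);
translate([503, 285, 0]) cube([37, 18, 841]);
translate([225, 285, 0]) cube([278, 18, 37]);
translate([225, 285, 804]) cube([278, 18, 37]);


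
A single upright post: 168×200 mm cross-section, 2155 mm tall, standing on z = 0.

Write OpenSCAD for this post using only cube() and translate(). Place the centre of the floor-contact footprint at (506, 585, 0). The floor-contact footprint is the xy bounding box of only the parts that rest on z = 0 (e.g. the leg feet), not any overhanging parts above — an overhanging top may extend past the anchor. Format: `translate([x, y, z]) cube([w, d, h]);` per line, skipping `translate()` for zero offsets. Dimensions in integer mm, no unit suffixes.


translate([422, 485, 0]) cube([168, 200, 2155]);


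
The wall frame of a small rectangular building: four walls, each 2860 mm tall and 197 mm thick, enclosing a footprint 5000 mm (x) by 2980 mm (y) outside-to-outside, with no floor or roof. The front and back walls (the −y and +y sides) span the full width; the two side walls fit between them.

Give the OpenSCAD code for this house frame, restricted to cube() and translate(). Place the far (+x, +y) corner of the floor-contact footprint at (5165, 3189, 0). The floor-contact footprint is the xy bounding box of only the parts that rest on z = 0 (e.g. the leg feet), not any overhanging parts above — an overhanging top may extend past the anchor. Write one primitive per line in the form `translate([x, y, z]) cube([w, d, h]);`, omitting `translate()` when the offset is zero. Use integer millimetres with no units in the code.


translate([165, 209, 0]) cube([5000, 197, 2860]);
translate([165, 2992, 0]) cube([5000, 197, 2860]);
translate([165, 406, 0]) cube([197, 2586, 2860]);
translate([4968, 406, 0]) cube([197, 2586, 2860]);


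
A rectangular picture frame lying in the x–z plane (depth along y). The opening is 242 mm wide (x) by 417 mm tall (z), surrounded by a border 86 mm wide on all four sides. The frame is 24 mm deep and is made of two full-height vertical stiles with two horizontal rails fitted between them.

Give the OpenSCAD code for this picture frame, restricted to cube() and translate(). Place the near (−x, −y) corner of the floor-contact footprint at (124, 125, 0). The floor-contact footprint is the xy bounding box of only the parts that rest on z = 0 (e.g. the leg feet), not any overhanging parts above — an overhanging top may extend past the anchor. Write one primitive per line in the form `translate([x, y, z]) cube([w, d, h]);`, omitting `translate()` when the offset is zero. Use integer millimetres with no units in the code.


translate([124, 125, 0]) cube([86, 24, 589]);
translate([452, 125, 0]) cube([86, 24, 589]);
translate([210, 125, 0]) cube([242, 24, 86]);
translate([210, 125, 503]) cube([242, 24, 86]);


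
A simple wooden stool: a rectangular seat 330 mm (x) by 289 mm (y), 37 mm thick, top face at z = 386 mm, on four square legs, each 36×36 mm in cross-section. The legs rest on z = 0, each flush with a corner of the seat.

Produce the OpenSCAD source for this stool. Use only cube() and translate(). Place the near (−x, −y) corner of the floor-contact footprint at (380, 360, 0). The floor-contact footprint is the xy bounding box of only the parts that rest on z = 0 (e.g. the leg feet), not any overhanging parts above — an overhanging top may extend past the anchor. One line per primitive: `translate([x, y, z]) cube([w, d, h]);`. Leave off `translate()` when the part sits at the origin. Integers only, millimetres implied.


translate([380, 360, 349]) cube([330, 289, 37]);
translate([380, 360, 0]) cube([36, 36, 349]);
translate([674, 360, 0]) cube([36, 36, 349]);
translate([380, 613, 0]) cube([36, 36, 349]);
translate([674, 613, 0]) cube([36, 36, 349]);


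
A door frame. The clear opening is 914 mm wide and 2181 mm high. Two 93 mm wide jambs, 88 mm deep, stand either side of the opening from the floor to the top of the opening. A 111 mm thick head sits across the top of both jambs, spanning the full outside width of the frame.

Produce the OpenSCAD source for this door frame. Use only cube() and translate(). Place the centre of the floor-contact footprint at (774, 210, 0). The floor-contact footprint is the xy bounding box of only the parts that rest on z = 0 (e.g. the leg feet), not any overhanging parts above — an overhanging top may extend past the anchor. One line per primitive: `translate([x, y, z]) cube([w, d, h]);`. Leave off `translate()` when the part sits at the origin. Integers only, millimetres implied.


translate([224, 166, 0]) cube([93, 88, 2181]);
translate([1231, 166, 0]) cube([93, 88, 2181]);
translate([224, 166, 2181]) cube([1100, 88, 111]);


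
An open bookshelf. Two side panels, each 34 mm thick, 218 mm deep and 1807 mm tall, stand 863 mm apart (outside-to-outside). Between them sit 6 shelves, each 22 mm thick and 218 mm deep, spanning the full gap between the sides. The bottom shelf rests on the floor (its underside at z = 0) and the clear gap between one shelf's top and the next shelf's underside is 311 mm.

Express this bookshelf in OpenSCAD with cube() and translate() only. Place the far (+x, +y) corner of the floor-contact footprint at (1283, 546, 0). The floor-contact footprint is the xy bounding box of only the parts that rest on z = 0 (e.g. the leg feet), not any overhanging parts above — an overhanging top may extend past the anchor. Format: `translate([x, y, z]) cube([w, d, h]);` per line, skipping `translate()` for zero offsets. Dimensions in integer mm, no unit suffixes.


translate([420, 328, 0]) cube([34, 218, 1807]);
translate([1249, 328, 0]) cube([34, 218, 1807]);
translate([454, 328, 0]) cube([795, 218, 22]);
translate([454, 328, 333]) cube([795, 218, 22]);
translate([454, 328, 666]) cube([795, 218, 22]);
translate([454, 328, 999]) cube([795, 218, 22]);
translate([454, 328, 1332]) cube([795, 218, 22]);
translate([454, 328, 1665]) cube([795, 218, 22]);


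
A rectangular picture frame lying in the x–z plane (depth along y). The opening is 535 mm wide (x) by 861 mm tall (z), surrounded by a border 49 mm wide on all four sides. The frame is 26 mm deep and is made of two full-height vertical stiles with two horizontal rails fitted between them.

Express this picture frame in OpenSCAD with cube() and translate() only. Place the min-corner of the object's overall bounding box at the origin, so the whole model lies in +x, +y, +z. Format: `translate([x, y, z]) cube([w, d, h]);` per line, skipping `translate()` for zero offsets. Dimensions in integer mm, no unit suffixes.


cube([49, 26, 959]);
translate([584, 0, 0]) cube([49, 26, 959]);
translate([49, 0, 0]) cube([535, 26, 49]);
translate([49, 0, 910]) cube([535, 26, 49]);


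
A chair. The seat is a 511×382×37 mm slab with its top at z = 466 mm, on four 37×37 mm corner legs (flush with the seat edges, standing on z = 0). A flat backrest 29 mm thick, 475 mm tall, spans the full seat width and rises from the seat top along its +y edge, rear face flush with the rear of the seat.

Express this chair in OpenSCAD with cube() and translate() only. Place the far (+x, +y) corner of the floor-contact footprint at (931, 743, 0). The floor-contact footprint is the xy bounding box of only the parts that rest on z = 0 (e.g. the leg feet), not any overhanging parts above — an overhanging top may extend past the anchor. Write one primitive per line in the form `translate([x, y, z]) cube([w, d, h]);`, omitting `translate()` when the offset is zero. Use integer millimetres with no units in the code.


translate([420, 361, 429]) cube([511, 382, 37]);
translate([420, 361, 0]) cube([37, 37, 429]);
translate([894, 361, 0]) cube([37, 37, 429]);
translate([420, 706, 0]) cube([37, 37, 429]);
translate([894, 706, 0]) cube([37, 37, 429]);
translate([420, 714, 466]) cube([511, 29, 475]);


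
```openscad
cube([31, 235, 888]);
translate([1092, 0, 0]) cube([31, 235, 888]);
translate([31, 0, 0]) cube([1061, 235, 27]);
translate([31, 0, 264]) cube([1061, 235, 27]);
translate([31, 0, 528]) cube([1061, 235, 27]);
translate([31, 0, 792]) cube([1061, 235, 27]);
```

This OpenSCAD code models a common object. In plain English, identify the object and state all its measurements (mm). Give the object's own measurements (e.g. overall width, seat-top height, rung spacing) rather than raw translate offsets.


An open bookshelf. Two side panels, each 31 mm thick, 235 mm deep and 888 mm tall, stand 1123 mm apart (outside-to-outside). Between them sit 4 shelves, each 27 mm thick and 235 mm deep, spanning the full gap between the sides. The bottom shelf rests on the floor (its underside at z = 0) and the clear gap between one shelf's top and the next shelf's underside is 237 mm.


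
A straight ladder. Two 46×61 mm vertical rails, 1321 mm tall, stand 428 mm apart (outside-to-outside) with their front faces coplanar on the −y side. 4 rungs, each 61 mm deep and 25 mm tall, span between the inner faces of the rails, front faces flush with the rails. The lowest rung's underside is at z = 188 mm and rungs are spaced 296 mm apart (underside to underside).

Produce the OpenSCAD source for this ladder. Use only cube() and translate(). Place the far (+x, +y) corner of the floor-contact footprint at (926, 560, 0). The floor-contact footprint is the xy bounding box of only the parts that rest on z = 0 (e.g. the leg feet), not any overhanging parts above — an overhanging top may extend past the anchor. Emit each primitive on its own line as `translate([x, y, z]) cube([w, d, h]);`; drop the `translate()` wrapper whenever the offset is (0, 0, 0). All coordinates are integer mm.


// rung span = 428 - 2*46 = 336
// rung[k] z = 188 + k*296
translate([498, 499, 0]) cube([46, 61, 1321]);
translate([880, 499, 0]) cube([46, 61, 1321]);
translate([544, 499, 188]) cube([336, 61, 25]);
translate([544, 499, 484]) cube([336, 61, 25]);
translate([544, 499, 780]) cube([336, 61, 25]);
translate([544, 499, 1076]) cube([336, 61, 25]);


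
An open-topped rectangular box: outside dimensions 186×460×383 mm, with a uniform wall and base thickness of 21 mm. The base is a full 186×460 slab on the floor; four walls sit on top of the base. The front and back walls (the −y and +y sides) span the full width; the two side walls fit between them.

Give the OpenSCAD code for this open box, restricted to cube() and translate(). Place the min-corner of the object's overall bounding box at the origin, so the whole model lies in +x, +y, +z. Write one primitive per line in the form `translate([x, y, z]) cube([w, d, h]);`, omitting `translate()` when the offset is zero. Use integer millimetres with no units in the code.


cube([186, 460, 21]);
translate([0, 0, 21]) cube([186, 21, 362]);
translate([0, 439, 21]) cube([186, 21, 362]);
translate([0, 21, 21]) cube([21, 418, 362]);
translate([165, 21, 21]) cube([21, 418, 362]);


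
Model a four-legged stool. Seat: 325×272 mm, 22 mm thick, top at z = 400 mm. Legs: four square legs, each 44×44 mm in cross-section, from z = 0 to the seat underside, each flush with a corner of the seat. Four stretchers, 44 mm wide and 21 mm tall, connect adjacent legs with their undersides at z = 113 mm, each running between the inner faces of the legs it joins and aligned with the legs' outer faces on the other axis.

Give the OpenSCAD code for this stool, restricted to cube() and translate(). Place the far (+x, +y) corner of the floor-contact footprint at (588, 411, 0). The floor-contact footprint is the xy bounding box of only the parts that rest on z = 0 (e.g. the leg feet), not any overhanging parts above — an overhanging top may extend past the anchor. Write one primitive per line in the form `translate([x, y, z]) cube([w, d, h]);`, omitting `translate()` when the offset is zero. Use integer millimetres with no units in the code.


// leg_h = 400 - 22 = 378
// stretcher span = 325 - 2*44 = 237
translate([263, 139, 378]) cube([325, 272, 22]);
translate([263, 139, 0]) cube([44, 44, 378]);
translate([544, 139, 0]) cube([44, 44, 378]);
translate([263, 367, 0]) cube([44, 44, 378]);
translate([544, 367, 0]) cube([44, 44, 378]);
translate([307, 139, 113]) cube([237, 44, 21]);
translate([307, 367, 113]) cube([237, 44, 21]);
translate([263, 183, 113]) cube([44, 184, 21]);
translate([544, 183, 113]) cube([44, 184, 21]);


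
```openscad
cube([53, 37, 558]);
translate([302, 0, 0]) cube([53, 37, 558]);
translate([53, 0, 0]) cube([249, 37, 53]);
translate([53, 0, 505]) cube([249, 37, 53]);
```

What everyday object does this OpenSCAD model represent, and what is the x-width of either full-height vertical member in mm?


A picture frame. The border width is 53 mm.

Four thin pieces enclosing a rectangular opening — a picture frame. The two full-height stiles are 558 mm tall; the top rail sits at z = 505 and is 53 mm tall, so the border above the opening is 558 − 505 = 53 mm, matching the stile x-width.


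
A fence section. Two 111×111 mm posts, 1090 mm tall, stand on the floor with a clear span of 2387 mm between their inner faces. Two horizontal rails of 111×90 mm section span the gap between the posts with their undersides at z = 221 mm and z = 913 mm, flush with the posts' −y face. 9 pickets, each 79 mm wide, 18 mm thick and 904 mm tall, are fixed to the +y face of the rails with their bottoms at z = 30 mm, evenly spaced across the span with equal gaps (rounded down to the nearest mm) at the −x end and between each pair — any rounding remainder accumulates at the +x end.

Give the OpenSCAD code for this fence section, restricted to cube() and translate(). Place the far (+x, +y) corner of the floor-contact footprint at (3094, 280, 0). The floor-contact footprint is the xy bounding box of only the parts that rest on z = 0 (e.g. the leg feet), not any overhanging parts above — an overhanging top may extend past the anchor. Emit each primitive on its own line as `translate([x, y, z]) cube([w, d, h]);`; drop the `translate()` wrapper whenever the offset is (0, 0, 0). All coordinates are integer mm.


translate([485, 169, 0]) cube([111, 111, 1090]);
translate([2983, 169, 0]) cube([111, 111, 1090]);
translate([596, 169, 221]) cube([2387, 111, 90]);
translate([596, 169, 913]) cube([2387, 111, 90]);
translate([763, 280, 30]) cube([79, 18, 904]);
translate([1009, 280, 30]) cube([79, 18, 904]);
translate([1255, 280, 30]) cube([79, 18, 904]);
translate([1501, 280, 30]) cube([79, 18, 904]);
translate([1747, 280, 30]) cube([79, 18, 904]);
translate([1993, 280, 30]) cube([79, 18, 904]);
translate([2239, 280, 30]) cube([79, 18, 904]);
translate([2485, 280, 30]) cube([79, 18, 904]);
translate([2731, 280, 30]) cube([79, 18, 904]);


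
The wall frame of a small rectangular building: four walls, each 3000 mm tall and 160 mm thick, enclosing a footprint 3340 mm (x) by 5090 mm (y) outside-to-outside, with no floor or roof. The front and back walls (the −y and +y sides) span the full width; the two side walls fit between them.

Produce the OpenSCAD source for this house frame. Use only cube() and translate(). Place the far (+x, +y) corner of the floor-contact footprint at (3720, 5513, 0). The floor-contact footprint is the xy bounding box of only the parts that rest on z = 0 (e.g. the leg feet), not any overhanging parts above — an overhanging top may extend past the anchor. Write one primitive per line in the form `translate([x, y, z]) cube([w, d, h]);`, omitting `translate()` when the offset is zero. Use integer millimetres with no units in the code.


translate([380, 423, 0]) cube([3340, 160, 3000]);
translate([380, 5353, 0]) cube([3340, 160, 3000]);
translate([380, 583, 0]) cube([160, 4770, 3000]);
translate([3560, 583, 0]) cube([160, 4770, 3000]);


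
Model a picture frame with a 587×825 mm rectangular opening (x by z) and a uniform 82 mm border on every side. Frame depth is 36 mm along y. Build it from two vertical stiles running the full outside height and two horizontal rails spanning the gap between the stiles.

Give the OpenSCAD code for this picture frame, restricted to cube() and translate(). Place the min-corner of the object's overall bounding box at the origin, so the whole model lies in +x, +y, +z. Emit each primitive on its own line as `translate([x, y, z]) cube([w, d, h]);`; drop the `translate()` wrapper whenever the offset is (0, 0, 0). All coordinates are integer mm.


cube([82, 36, 989]);
translate([669, 0, 0]) cube([82, 36, 989]);
translate([82, 0, 0]) cube([587, 36, 82]);
translate([82, 0, 907]) cube([587, 36, 82]);


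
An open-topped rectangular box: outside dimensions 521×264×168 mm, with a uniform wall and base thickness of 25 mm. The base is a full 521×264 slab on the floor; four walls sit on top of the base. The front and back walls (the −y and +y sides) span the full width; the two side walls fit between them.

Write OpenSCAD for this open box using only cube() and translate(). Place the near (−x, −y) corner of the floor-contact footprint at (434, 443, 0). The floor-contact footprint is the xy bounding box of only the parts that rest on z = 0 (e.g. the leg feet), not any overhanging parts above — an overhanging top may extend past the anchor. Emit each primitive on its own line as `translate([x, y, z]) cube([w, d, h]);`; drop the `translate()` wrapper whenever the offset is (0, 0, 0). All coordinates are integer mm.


translate([434, 443, 0]) cube([521, 264, 25]);
translate([434, 443, 25]) cube([521, 25, 143]);
translate([434, 682, 25]) cube([521, 25, 143]);
translate([434, 468, 25]) cube([25, 214, 143]);
translate([930, 468, 25]) cube([25, 214, 143]);


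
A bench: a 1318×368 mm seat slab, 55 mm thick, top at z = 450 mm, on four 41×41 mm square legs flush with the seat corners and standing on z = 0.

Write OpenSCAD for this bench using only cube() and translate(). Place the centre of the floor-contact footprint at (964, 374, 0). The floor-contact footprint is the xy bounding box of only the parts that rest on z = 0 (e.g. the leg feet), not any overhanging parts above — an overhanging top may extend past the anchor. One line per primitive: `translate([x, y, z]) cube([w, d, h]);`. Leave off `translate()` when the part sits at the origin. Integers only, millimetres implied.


translate([305, 190, 395]) cube([1318, 368, 55]);
translate([305, 190, 0]) cube([41, 41, 395]);
translate([305, 517, 0]) cube([41, 41, 395]);
translate([1582, 190, 0]) cube([41, 41, 395]);
translate([1582, 517, 0]) cube([41, 41, 395]);


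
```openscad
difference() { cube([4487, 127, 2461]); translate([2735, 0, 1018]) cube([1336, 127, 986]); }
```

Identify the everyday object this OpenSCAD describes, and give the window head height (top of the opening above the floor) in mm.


A wall with a window opening. The window head height is 2004 mm.

A wall with a rectangular opening subtracted — a window. Sill at z = 1018, opening 986 mm tall, so the head is at 1018 + 986 = 2004 mm.


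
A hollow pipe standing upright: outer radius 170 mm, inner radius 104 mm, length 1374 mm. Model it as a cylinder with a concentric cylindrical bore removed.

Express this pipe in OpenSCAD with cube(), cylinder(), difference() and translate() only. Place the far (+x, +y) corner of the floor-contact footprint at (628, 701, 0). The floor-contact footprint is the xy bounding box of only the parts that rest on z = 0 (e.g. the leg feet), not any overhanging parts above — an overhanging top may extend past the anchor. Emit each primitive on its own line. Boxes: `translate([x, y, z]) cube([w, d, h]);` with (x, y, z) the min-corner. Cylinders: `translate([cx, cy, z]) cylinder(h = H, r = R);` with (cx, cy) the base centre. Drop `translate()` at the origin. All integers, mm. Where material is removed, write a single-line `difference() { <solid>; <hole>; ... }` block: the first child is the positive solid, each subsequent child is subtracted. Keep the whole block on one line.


difference() { translate([458, 531, 0]) cylinder(h = 1374, r = 170); translate([458, 531, 0]) cylinder(h = 1374, r = 104); }


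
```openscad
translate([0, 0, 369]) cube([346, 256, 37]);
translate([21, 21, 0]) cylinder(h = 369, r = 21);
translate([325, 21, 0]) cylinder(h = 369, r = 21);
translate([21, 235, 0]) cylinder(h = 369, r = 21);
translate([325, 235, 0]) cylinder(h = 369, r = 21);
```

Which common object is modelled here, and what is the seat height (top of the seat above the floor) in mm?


A stool. The seat height is 406 mm.

A 346×256×37 slab at z = 369 on four corner cylinders — a stool. The seat top is 369 + 37 = 406 mm.


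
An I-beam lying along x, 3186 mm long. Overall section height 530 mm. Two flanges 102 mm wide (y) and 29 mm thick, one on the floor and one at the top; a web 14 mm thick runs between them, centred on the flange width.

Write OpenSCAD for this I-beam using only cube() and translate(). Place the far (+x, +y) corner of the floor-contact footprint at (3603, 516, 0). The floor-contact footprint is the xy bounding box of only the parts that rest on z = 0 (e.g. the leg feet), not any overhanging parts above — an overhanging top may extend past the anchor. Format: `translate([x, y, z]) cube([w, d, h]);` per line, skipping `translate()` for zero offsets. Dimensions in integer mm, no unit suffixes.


translate([417, 414, 0]) cube([3186, 102, 29]);
translate([417, 458, 29]) cube([3186, 14, 472]);
translate([417, 414, 501]) cube([3186, 102, 29]);


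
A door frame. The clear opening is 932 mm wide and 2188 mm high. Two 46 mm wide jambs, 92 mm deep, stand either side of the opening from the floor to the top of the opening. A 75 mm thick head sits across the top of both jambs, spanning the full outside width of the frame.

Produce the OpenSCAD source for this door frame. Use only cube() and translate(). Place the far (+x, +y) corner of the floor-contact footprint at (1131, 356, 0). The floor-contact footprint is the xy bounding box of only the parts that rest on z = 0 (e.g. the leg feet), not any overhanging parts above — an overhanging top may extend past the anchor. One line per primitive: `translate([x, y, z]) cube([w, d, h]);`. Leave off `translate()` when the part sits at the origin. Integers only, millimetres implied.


translate([107, 264, 0]) cube([46, 92, 2188]);
translate([1085, 264, 0]) cube([46, 92, 2188]);
translate([107, 264, 2188]) cube([1024, 92, 75]);


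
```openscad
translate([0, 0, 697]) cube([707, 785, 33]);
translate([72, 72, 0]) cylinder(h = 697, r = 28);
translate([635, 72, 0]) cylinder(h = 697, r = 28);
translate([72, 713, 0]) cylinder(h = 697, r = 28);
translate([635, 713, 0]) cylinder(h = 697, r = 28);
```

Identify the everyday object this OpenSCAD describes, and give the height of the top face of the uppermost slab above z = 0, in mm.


A table. The table height is 730 mm.

A 707×785×33 slab sits at z = 697 on four Ø56 mm round legs — a table. The top surface is at 697 + 33 = 730 mm.


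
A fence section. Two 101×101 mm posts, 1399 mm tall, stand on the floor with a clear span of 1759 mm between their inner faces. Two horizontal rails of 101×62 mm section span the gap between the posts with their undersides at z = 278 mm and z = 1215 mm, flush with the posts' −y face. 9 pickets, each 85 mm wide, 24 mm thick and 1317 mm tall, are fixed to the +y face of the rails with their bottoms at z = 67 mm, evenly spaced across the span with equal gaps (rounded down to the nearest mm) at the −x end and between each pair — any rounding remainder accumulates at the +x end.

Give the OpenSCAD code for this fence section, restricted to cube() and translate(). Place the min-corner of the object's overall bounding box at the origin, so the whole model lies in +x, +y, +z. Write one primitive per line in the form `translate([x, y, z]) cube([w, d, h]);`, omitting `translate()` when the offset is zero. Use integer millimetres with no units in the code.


cube([101, 101, 1399]);
translate([1860, 0, 0]) cube([101, 101, 1399]);
translate([101, 0, 278]) cube([1759, 101, 62]);
translate([101, 0, 1215]) cube([1759, 101, 62]);
translate([200, 101, 67]) cube([85, 24, 1317]);
translate([384, 101, 67]) cube([85, 24, 1317]);
translate([568, 101, 67]) cube([85, 24, 1317]);
translate([752, 101, 67]) cube([85, 24, 1317]);
translate([936, 101, 67]) cube([85, 24, 1317]);
translate([1120, 101, 67]) cube([85, 24, 1317]);
translate([1304, 101, 67]) cube([85, 24, 1317]);
translate([1488, 101, 67]) cube([85, 24, 1317]);
translate([1672, 101, 67]) cube([85, 24, 1317]);


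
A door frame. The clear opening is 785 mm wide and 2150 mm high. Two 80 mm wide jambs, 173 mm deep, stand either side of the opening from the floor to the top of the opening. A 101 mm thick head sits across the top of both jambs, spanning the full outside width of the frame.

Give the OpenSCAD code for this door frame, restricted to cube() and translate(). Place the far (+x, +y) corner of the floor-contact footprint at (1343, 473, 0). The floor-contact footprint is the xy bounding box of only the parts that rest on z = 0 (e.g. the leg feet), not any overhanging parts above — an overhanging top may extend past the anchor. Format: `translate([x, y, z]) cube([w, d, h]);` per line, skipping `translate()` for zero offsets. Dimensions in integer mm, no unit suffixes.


translate([398, 300, 0]) cube([80, 173, 2150]);
translate([1263, 300, 0]) cube([80, 173, 2150]);
translate([398, 300, 2150]) cube([945, 173, 101]);
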